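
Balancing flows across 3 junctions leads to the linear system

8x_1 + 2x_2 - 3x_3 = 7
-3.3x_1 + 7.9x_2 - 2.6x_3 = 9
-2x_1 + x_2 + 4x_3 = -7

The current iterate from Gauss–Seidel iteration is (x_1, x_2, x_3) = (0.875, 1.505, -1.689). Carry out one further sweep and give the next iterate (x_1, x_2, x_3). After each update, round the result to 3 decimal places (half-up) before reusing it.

(-0.135, 0.527, -1.949)

One sweep:
  x_1 = (7 - (2)·1.505 - (-3)·-1.689) / (8) = -0.135
  x_2 = (9 - (-3.3)·-0.135 - (-2.6)·-1.689) / (7.9) = 0.527
  x_3 = (-7 - (-2)·-0.135 - (1)·0.527) / (4) = -1.949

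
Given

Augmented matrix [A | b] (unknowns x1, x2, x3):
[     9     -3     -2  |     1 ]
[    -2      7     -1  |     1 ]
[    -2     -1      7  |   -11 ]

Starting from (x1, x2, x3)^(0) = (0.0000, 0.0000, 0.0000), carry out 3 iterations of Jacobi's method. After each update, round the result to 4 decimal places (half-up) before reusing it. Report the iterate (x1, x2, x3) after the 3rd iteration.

Iteration 1:
  x1 = (1 - (-3)·0.0000 - (-2)·0.0000) / (9) = 0.1111
  x2 = (1 - (-2)·0.0000 - (-1)·0.0000) / (7) = 0.1429
  x3 = (-11 - (-2)·0.0000 - (-1)·0.0000) / (7) = -1.5714
Iteration 2:
  x1 = (1 - (-3)·0.1429 - (-2)·-1.5714) / (9) = -0.1905
  x2 = (1 - (-2)·0.1111 - (-1)·-1.5714) / (7) = -0.0499
  x3 = (-11 - (-2)·0.1111 - (-1)·0.1429) / (7) = -1.5193
Iteration 3:
  x1 = (1 - (-3)·-0.0499 - (-2)·-1.5193) / (9) = -0.2431
  x2 = (1 - (-2)·-0.1905 - (-1)·-1.5193) / (7) = -0.1286
  x3 = (-11 - (-2)·-0.1905 - (-1)·-0.0499) / (7) = -1.6330

(-0.2431, -0.1286, -1.6330)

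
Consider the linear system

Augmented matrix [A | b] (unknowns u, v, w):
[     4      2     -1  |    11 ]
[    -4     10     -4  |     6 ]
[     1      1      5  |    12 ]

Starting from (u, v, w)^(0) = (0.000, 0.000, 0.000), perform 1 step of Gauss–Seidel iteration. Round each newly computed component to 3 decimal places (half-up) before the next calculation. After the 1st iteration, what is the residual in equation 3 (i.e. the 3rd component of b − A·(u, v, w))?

0.000

Iteration 1:
  u = (11 - (2)·0.000 - (-1)·0.000) / (4) = 2.750
  v = (6 - (-4)·2.750 - (-4)·0.000) / (10) = 1.700
  w = (12 - (1)·2.750 - (1)·1.700) / (5) = 1.510
Residual b − A·x = (-1.890, 6.040, 0.000)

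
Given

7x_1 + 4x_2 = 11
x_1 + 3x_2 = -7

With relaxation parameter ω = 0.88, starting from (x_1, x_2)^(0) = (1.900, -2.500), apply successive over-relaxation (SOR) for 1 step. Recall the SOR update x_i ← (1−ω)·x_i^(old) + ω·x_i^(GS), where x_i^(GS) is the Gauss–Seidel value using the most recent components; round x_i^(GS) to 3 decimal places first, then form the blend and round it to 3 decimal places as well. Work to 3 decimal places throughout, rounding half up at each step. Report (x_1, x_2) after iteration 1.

(2.868, -3.194)

Iteration 1:
  x_1: GS value = (11 - (4)·-2.500) / (7) = 3.000;  x_1 ← (1−ω)·1.900 + ω·3.000 = 2.868
  x_2: GS value = (-7 - (1)·2.868) / (3) = -3.289;  x_2 ← (1−ω)·-2.500 + ω·-3.289 = -3.194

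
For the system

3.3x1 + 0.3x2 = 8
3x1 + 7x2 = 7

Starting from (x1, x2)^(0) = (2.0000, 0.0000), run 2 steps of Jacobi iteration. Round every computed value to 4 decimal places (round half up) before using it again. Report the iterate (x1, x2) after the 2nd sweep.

(2.4113, -0.0389)

Iteration 1:
  x1 = (8 - (0.3)·0.0000) / (3.3) = 2.4242
  x2 = (7 - (3)·2.0000) / (7) = 0.1429
Iteration 2:
  x1 = (8 - (0.3)·0.1429) / (3.3) = 2.4113
  x2 = (7 - (3)·2.4242) / (7) = -0.0389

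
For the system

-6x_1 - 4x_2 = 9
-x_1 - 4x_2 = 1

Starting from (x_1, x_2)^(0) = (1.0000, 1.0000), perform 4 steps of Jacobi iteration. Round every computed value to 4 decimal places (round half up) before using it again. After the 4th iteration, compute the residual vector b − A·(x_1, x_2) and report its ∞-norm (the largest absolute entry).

0.5276

Iteration 1:
  x_1 = (9 - (-4)·1.0000) / (-6) = -2.1667
  x_2 = (1 - (-1)·1.0000) / (-4) = -0.5000
Iteration 2:
  x_1 = (9 - (-4)·-0.5000) / (-6) = -1.1667
  x_2 = (1 - (-1)·-2.1667) / (-4) = 0.2917
Iteration 3:
  x_1 = (9 - (-4)·0.2917) / (-6) = -1.6945
  x_2 = (1 - (-1)·-1.1667) / (-4) = 0.0417
Iteration 4:
  x_1 = (9 - (-4)·0.0417) / (-6) = -1.5278
  x_2 = (1 - (-1)·-1.6945) / (-4) = 0.1736
Residual b − A·x = (0.5276, 0.1666); ∞-norm = 0.5276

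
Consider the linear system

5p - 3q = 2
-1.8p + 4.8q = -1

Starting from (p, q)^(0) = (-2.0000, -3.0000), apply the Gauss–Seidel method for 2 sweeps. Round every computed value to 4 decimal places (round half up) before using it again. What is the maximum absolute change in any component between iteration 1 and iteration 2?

Iteration 1:
  p = (2 - (-3)·-3.0000) / (5) = -1.4000
  q = (-1 - (-1.8)·-1.4000) / (4.8) = -0.7333
Iteration 2:
  p = (2 - (-3)·-0.7333) / (5) = -0.0400
  q = (-1 - (-1.8)·-0.0400) / (4.8) = -0.2233
Change: (1.3600, 0.5100) → max |·| = 1.3600

1.3600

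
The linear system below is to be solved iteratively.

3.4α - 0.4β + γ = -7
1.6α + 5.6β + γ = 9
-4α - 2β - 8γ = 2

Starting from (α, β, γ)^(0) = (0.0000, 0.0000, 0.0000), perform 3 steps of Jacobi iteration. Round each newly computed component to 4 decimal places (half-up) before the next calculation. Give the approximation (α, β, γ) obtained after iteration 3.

(-1.9064, 2.0529, 0.0881)

Iteration 1:
  α = (-7 - (-0.4)·0.0000 - (1)·0.0000) / (3.4) = -2.0588
  β = (9 - (1.6)·0.0000 - (1)·0.0000) / (5.6) = 1.6071
  γ = (2 - (-4)·0.0000 - (-2)·0.0000) / (-8) = -0.2500
Iteration 2:
  α = (-7 - (-0.4)·1.6071 - (1)·-0.2500) / (3.4) = -1.7962
  β = (9 - (1.6)·-2.0588 - (1)·-0.2500) / (5.6) = 2.2400
  γ = (2 - (-4)·-2.0588 - (-2)·1.6071) / (-8) = 0.3776
Iteration 3:
  α = (-7 - (-0.4)·2.2400 - (1)·0.3776) / (3.4) = -1.9064
  β = (9 - (1.6)·-1.7962 - (1)·0.3776) / (5.6) = 2.0529
  γ = (2 - (-4)·-1.7962 - (-2)·2.2400) / (-8) = 0.0881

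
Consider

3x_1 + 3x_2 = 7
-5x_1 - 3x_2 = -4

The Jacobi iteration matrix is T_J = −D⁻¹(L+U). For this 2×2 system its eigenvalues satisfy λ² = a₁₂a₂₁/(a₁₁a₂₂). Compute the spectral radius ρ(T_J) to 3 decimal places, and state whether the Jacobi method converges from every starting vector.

a₁₂a₂₁/(a₁₁a₂₂) = (3)·(-5) / ((3)·(-3)) = 1.666667
ρ = √|1.666667| = √1.666667 = 1.291
ρ > 1, so Jacobi diverges

1.291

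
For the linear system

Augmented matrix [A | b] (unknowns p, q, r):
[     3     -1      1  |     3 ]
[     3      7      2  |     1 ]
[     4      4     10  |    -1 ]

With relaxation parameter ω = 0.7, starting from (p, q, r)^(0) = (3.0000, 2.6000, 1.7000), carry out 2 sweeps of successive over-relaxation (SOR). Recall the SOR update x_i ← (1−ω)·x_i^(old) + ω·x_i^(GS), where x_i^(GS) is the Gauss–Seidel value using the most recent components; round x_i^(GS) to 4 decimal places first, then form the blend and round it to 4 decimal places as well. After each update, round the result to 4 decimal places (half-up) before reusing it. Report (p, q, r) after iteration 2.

(1.2577, -0.2650, -0.3678)

Iteration 1:
  p: GS value = (3 - (-1)·2.6000 - (1)·1.7000) / (3) = 1.3000;  p ← (1−ω)·3.0000 + ω·1.3000 = 1.8100
  q: GS value = (1 - (3)·1.8100 - (2)·1.7000) / (7) = -1.1186;  q ← (1−ω)·2.6000 + ω·-1.1186 = -0.0030
  r: GS value = (-1 - (4)·1.8100 - (4)·-0.0030) / (10) = -0.8228;  r ← (1−ω)·1.7000 + ω·-0.8228 = -0.0660
Iteration 2:
  p: GS value = (3 - (-1)·-0.0030 - (1)·-0.0660) / (3) = 1.0210;  p ← (1−ω)·1.8100 + ω·1.0210 = 1.2577
  q: GS value = (1 - (3)·1.2577 - (2)·-0.0660) / (7) = -0.3773;  q ← (1−ω)·-0.0030 + ω·-0.3773 = -0.2650
  r: GS value = (-1 - (4)·1.2577 - (4)·-0.2650) / (10) = -0.4971;  r ← (1−ω)·-0.0660 + ω·-0.4971 = -0.3678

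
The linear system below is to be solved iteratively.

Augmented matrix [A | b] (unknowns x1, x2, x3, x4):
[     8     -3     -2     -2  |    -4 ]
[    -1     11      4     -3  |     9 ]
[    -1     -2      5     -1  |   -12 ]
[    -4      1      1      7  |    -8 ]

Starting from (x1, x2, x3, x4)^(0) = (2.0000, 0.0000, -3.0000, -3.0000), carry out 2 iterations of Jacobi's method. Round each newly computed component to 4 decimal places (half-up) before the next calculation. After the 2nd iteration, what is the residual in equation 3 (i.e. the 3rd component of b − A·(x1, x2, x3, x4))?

-0.2383

Iteration 1:
  x1 = (-4 - (-3)·0.0000 - (-2)·-3.0000 - (-2)·-3.0000) / (8) = -2.0000
  x2 = (9 - (-1)·2.0000 - (4)·-3.0000 - (-3)·-3.0000) / (11) = 1.2727
  x3 = (-12 - (-1)·2.0000 - (-2)·0.0000 - (-1)·-3.0000) / (5) = -2.6000
  x4 = (-8 - (-4)·2.0000 - (1)·0.0000 - (1)·-3.0000) / (7) = 0.4286
Iteration 2:
  x1 = (-4 - (-3)·1.2727 - (-2)·-2.6000 - (-2)·0.4286) / (8) = -0.5656
  x2 = (9 - (-1)·-2.0000 - (4)·-2.6000 - (-3)·0.4286) / (11) = 1.6987
  x3 = (-12 - (-1)·-2.0000 - (-2)·1.2727 - (-1)·0.4286) / (5) = -2.2052
  x4 = (-8 - (-4)·-2.0000 - (1)·1.2727 - (1)·-2.6000) / (7) = -2.0961
Residual b − A·x = (-2.9817, -7.7188, -0.2383, 4.9168)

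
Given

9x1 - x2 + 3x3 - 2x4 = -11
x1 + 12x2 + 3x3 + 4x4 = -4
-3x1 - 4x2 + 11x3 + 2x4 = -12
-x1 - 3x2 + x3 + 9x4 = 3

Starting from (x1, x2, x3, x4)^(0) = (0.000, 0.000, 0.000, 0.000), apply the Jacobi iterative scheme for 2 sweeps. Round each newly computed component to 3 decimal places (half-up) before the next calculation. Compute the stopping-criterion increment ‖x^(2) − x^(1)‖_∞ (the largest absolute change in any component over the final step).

0.515

Iteration 1:
  x1 = (-11 - (-1)·0.000 - (3)·0.000 - (-2)·0.000) / (9) = -1.222
  x2 = (-4 - (1)·0.000 - (3)·0.000 - (4)·0.000) / (12) = -0.333
  x3 = (-12 - (-3)·0.000 - (-4)·0.000 - (2)·0.000) / (11) = -1.091
  x4 = (3 - (-1)·0.000 - (-3)·0.000 - (1)·0.000) / (9) = 0.333
Iteration 2:
  x1 = (-11 - (-1)·-0.333 - (3)·-1.091 - (-2)·0.333) / (9) = -0.822
  x2 = (-4 - (1)·-1.222 - (3)·-1.091 - (4)·0.333) / (12) = -0.070
  x3 = (-12 - (-3)·-1.222 - (-4)·-0.333 - (2)·0.333) / (11) = -1.606
  x4 = (3 - (-1)·-1.222 - (-3)·-0.333 - (1)·-1.091) / (9) = 0.208
Change: (0.400, 0.263, -0.515, -0.125) → max |·| = 0.515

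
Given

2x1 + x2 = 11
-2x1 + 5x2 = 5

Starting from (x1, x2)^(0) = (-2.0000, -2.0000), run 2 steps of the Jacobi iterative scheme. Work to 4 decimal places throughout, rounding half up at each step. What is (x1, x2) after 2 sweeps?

Iteration 1:
  x1 = (11 - (1)·-2.0000) / (2) = 6.5000
  x2 = (5 - (-2)·-2.0000) / (5) = 0.2000
Iteration 2:
  x1 = (11 - (1)·0.2000) / (2) = 5.4000
  x2 = (5 - (-2)·6.5000) / (5) = 3.6000

(5.4000, 3.6000)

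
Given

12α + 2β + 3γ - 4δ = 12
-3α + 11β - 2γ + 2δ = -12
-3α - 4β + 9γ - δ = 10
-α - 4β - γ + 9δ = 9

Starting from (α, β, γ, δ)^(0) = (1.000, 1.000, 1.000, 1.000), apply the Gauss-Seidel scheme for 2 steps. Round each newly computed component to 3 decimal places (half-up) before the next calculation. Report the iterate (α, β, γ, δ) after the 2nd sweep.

Iteration 1:
  α = (12 - (2)·1.000 - (3)·1.000 - (-4)·1.000) / (12) = 0.917
  β = (-12 - (-3)·0.917 - (-2)·1.000 - (2)·1.000) / (11) = -0.841
  γ = (10 - (-3)·0.917 - (-4)·-0.841 - (-1)·1.000) / (9) = 1.154
  δ = (9 - (-1)·0.917 - (-4)·-0.841 - (-1)·1.154) / (9) = 0.856
Iteration 2:
  α = (12 - (2)·-0.841 - (3)·1.154 - (-4)·0.856) / (12) = 1.137
  β = (-12 - (-3)·1.137 - (-2)·1.154 - (2)·0.856) / (11) = -0.727
  γ = (10 - (-3)·1.137 - (-4)·-0.727 - (-1)·0.856) / (9) = 1.262
  δ = (9 - (-1)·1.137 - (-4)·-0.727 - (-1)·1.262) / (9) = 0.943

(1.137, -0.727, 1.262, 0.943)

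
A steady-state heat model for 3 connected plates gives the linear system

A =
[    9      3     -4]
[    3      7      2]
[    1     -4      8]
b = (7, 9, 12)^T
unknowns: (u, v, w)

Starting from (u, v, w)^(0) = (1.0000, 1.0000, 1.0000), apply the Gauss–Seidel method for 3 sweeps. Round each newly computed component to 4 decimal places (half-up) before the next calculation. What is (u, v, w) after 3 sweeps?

(1.3450, 0.2949, 1.4793)

Iteration 1:
  u = (7 - (3)·1.0000 - (-4)·1.0000) / (9) = 0.8889
  v = (9 - (3)·0.8889 - (2)·1.0000) / (7) = 0.6190
  w = (12 - (1)·0.8889 - (-4)·0.6190) / (8) = 1.6984
Iteration 2:
  u = (7 - (3)·0.6190 - (-4)·1.6984) / (9) = 1.3263
  v = (9 - (3)·1.3263 - (2)·1.6984) / (7) = 0.2320
  w = (12 - (1)·1.3263 - (-4)·0.2320) / (8) = 1.4502
Iteration 3:
  u = (7 - (3)·0.2320 - (-4)·1.4502) / (9) = 1.3450
  v = (9 - (3)·1.3450 - (2)·1.4502) / (7) = 0.2949
  w = (12 - (1)·1.3450 - (-4)·0.2949) / (8) = 1.4793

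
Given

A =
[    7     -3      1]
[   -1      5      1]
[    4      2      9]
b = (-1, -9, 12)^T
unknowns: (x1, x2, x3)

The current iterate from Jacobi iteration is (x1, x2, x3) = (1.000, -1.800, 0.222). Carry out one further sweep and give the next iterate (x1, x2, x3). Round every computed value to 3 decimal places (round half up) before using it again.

(-0.946, -1.644, 1.289)

One sweep:
  x1 = (-1 - (-3)·-1.800 - (1)·0.222) / (7) = -0.946
  x2 = (-9 - (-1)·1.000 - (1)·0.222) / (5) = -1.644
  x3 = (12 - (4)·1.000 - (2)·-1.800) / (9) = 1.289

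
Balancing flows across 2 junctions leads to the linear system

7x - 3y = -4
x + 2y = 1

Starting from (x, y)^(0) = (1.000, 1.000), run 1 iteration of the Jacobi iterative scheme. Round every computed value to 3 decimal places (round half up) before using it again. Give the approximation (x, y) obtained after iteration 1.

Iteration 1:
  x = (-4 - (-3)·1.000) / (7) = -0.143
  y = (1 - (1)·1.000) / (2) = 0.000

(-0.143, 0.000)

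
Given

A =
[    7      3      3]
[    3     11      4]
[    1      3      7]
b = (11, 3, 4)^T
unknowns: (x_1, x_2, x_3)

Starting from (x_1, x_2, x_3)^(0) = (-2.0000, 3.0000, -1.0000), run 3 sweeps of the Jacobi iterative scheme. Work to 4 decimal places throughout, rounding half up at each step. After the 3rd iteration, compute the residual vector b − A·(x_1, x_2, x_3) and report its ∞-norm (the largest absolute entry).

2.0356

Iteration 1:
  x_1 = (11 - (3)·3.0000 - (3)·-1.0000) / (7) = 0.7143
  x_2 = (3 - (3)·-2.0000 - (4)·-1.0000) / (11) = 1.1818
  x_3 = (4 - (1)·-2.0000 - (3)·3.0000) / (7) = -0.4286
Iteration 2:
  x_1 = (11 - (3)·1.1818 - (3)·-0.4286) / (7) = 1.2486
  x_2 = (3 - (3)·0.7143 - (4)·-0.4286) / (11) = 0.2338
  x_3 = (4 - (1)·0.7143 - (3)·1.1818) / (7) = -0.0371
Iteration 3:
  x_1 = (11 - (3)·0.2338 - (3)·-0.0371) / (7) = 1.4871
  x_2 = (3 - (3)·1.2486 - (4)·-0.0371) / (11) = -0.0543
  x_3 = (4 - (1)·1.2486 - (3)·0.2338) / (7) = 0.2929
Residual b − A·x = (-0.1255, -2.0356, 0.6255); ∞-norm = 2.0356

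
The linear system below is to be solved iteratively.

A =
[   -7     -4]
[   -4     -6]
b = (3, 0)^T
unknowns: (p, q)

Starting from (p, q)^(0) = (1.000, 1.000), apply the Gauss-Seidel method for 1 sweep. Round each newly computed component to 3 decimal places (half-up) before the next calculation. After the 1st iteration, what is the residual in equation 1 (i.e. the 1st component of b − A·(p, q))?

Iteration 1:
  p = (3 - (-4)·1.000) / (-7) = -1.000
  q = (0 - (-4)·-1.000) / (-6) = 0.667
Residual b − A·x = (-1.332, 0.002)

-1.332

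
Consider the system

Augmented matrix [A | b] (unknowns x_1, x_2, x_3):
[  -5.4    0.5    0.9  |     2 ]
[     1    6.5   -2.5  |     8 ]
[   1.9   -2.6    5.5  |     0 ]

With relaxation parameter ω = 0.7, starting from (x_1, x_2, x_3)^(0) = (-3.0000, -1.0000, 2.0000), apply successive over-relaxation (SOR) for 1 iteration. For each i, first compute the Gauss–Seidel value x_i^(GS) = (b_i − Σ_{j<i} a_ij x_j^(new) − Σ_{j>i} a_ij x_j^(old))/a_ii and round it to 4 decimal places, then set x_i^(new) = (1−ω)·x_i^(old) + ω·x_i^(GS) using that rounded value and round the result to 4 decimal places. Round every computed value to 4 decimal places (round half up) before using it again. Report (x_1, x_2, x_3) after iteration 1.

(-0.9907, 1.2067, 1.2389)

Iteration 1:
  x_1: GS value = (2 - (0.5)·-1.0000 - (0.9)·2.0000) / (-5.4) = -0.1296;  x_1 ← (1−ω)·-3.0000 + ω·-0.1296 = -0.9907
  x_2: GS value = (8 - (1)·-0.9907 - (-2.5)·2.0000) / (6.5) = 2.1524;  x_2 ← (1−ω)·-1.0000 + ω·2.1524 = 1.2067
  x_3: GS value = (0 - (1.9)·-0.9907 - (-2.6)·1.2067) / (5.5) = 0.9127;  x_3 ← (1−ω)·2.0000 + ω·0.9127 = 1.2389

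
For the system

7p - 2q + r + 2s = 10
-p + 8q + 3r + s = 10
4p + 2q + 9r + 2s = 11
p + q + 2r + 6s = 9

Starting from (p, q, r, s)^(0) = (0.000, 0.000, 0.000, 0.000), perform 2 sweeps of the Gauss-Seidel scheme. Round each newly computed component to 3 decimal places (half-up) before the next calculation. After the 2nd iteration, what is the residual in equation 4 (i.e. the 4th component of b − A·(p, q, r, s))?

0.002

Iteration 1:
  p = (10 - (-2)·0.000 - (1)·0.000 - (2)·0.000) / (7) = 1.429
  q = (10 - (-1)·1.429 - (3)·0.000 - (1)·0.000) / (8) = 1.429
  r = (11 - (4)·1.429 - (2)·1.429 - (2)·0.000) / (9) = 0.270
  s = (9 - (1)·1.429 - (1)·1.429 - (2)·0.270) / (6) = 0.934
Iteration 2:
  p = (10 - (-2)·1.429 - (1)·0.270 - (2)·0.934) / (7) = 1.531
  q = (10 - (-1)·1.531 - (3)·0.270 - (1)·0.934) / (8) = 1.223
  r = (11 - (4)·1.531 - (2)·1.223 - (2)·0.934) / (9) = 0.062
  s = (9 - (1)·1.531 - (1)·1.223 - (2)·0.062) / (6) = 1.020
Residual b − A·x = (-0.373, 0.541, -0.168, 0.002)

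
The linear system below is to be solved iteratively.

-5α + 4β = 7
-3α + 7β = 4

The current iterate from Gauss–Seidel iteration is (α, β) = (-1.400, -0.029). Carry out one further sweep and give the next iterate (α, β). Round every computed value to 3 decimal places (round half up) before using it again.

(-1.423, -0.038)

One sweep:
  α = (7 - (4)·-0.029) / (-5) = -1.423
  β = (4 - (-3)·-1.423) / (7) = -0.038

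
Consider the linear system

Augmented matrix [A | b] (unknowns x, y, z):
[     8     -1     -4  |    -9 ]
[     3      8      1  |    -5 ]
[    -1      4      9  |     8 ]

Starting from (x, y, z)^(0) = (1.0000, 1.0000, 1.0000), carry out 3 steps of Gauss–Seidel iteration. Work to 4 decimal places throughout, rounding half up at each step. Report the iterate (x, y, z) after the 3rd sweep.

Iteration 1:
  x = (-9 - (-1)·1.0000 - (-4)·1.0000) / (8) = -0.5000
  y = (-5 - (3)·-0.5000 - (1)·1.0000) / (8) = -0.5625
  z = (8 - (-1)·-0.5000 - (4)·-0.5625) / (9) = 1.0833
Iteration 2:
  x = (-9 - (-1)·-0.5625 - (-4)·1.0833) / (8) = -0.6537
  y = (-5 - (3)·-0.6537 - (1)·1.0833) / (8) = -0.5153
  z = (8 - (-1)·-0.6537 - (4)·-0.5153) / (9) = 1.0453
Iteration 3:
  x = (-9 - (-1)·-0.5153 - (-4)·1.0453) / (8) = -0.6668
  y = (-5 - (3)·-0.6668 - (1)·1.0453) / (8) = -0.5056
  z = (8 - (-1)·-0.6668 - (4)·-0.5056) / (9) = 1.0395

(-0.6668, -0.5056, 1.0395)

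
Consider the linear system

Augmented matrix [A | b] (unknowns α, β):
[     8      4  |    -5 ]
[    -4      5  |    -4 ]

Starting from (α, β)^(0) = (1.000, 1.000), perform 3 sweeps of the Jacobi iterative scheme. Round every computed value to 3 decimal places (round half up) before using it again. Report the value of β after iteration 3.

Iteration 1:
  α = (-5 - (4)·1.000) / (8) = -1.125
  β = (-4 - (-4)·1.000) / (5) = 0.000
Iteration 2:
  α = (-5 - (4)·0.000) / (8) = -0.625
  β = (-4 - (-4)·-1.125) / (5) = -1.700
Iteration 3:
  α = (-5 - (4)·-1.700) / (8) = 0.225
  β = (-4 - (-4)·-0.625) / (5) = -1.300

-1.300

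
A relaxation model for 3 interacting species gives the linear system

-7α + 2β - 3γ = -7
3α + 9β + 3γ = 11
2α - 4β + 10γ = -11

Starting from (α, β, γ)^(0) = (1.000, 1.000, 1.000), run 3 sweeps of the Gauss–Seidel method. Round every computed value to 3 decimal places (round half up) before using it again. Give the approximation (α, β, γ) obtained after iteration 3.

(1.727, 0.984, -1.052)

Iteration 1:
  α = (-7 - (2)·1.000 - (-3)·1.000) / (-7) = 0.857
  β = (11 - (3)·0.857 - (3)·1.000) / (9) = 0.603
  γ = (-11 - (2)·0.857 - (-4)·0.603) / (10) = -1.030
Iteration 2:
  α = (-7 - (2)·0.603 - (-3)·-1.030) / (-7) = 1.614
  β = (11 - (3)·1.614 - (3)·-1.030) / (9) = 1.028
  γ = (-11 - (2)·1.614 - (-4)·1.028) / (10) = -1.012
Iteration 3:
  α = (-7 - (2)·1.028 - (-3)·-1.012) / (-7) = 1.727
  β = (11 - (3)·1.727 - (3)·-1.012) / (9) = 0.984
  γ = (-11 - (2)·1.727 - (-4)·0.984) / (10) = -1.052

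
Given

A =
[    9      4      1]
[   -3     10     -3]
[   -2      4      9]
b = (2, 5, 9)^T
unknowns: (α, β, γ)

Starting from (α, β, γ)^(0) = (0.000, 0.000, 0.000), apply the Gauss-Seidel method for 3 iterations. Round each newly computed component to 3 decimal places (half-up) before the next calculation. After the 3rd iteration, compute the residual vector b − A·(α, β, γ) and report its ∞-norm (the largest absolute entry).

Iteration 1:
  α = (2 - (4)·0.000 - (1)·0.000) / (9) = 0.222
  β = (5 - (-3)·0.222 - (-3)·0.000) / (10) = 0.567
  γ = (9 - (-2)·0.222 - (4)·0.567) / (9) = 0.797
Iteration 2:
  α = (2 - (4)·0.567 - (1)·0.797) / (9) = -0.118
  β = (5 - (-3)·-0.118 - (-3)·0.797) / (10) = 0.704
  γ = (9 - (-2)·-0.118 - (4)·0.704) / (9) = 0.661
Iteration 3:
  α = (2 - (4)·0.704 - (1)·0.661) / (9) = -0.164
  β = (5 - (-3)·-0.164 - (-3)·0.661) / (10) = 0.649
  γ = (9 - (-2)·-0.164 - (4)·0.649) / (9) = 0.675
Residual b − A·x = (0.205, 0.043, 0.001); ∞-norm = 0.205

0.205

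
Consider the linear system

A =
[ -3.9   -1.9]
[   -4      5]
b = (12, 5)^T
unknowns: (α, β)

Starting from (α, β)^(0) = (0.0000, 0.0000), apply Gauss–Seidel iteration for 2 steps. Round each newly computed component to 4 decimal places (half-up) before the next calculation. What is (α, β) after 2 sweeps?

Iteration 1:
  α = (12 - (-1.9)·0.0000) / (-3.9) = -3.0769
  β = (5 - (-4)·-3.0769) / (5) = -1.4615
Iteration 2:
  α = (12 - (-1.9)·-1.4615) / (-3.9) = -2.3649
  β = (5 - (-4)·-2.3649) / (5) = -0.8919

(-2.3649, -0.8919)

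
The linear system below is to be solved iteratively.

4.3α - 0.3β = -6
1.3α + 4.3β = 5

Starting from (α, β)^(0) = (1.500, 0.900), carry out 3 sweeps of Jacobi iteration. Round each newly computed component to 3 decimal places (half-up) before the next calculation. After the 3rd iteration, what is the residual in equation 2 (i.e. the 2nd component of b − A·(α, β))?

-0.079

Iteration 1:
  α = (-6 - (-0.3)·0.900) / (4.3) = -1.333
  β = (5 - (1.3)·1.500) / (4.3) = 0.709
Iteration 2:
  α = (-6 - (-0.3)·0.709) / (4.3) = -1.346
  β = (5 - (1.3)·-1.333) / (4.3) = 1.566
Iteration 3:
  α = (-6 - (-0.3)·1.566) / (4.3) = -1.286
  β = (5 - (1.3)·-1.346) / (4.3) = 1.570
Residual b − A·x = (0.001, -0.079)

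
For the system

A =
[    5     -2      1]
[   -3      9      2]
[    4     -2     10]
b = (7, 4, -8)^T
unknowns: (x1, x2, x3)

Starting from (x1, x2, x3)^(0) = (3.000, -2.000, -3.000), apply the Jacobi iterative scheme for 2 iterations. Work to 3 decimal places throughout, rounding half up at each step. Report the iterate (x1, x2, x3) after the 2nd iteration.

(2.724, 1.378, -0.858)

Iteration 1:
  x1 = (7 - (-2)·-2.000 - (1)·-3.000) / (5) = 1.200
  x2 = (4 - (-3)·3.000 - (2)·-3.000) / (9) = 2.111
  x3 = (-8 - (4)·3.000 - (-2)·-2.000) / (10) = -2.400
Iteration 2:
  x1 = (7 - (-2)·2.111 - (1)·-2.400) / (5) = 2.724
  x2 = (4 - (-3)·1.200 - (2)·-2.400) / (9) = 1.378
  x3 = (-8 - (4)·1.200 - (-2)·2.111) / (10) = -0.858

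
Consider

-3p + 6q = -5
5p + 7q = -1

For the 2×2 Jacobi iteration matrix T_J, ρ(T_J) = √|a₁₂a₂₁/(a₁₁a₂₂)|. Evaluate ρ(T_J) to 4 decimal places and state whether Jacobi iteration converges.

a₁₂a₂₁/(a₁₁a₂₂) = (6)·(5) / ((-3)·(7)) = -1.428571
ρ = √|-1.428571| = √1.428571 = 1.1952
ρ > 1, so Jacobi diverges

1.1952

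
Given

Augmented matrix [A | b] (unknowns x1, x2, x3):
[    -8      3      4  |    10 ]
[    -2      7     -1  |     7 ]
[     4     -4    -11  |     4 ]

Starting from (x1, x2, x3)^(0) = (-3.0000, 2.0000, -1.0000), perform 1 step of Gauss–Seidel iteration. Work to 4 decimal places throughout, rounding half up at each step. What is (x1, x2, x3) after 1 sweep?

Iteration 1:
  x1 = (10 - (3)·2.0000 - (4)·-1.0000) / (-8) = -1.0000
  x2 = (7 - (-2)·-1.0000 - (-1)·-1.0000) / (7) = 0.5714
  x3 = (4 - (4)·-1.0000 - (-4)·0.5714) / (-11) = -0.9351

(-1.0000, 0.5714, -0.9351)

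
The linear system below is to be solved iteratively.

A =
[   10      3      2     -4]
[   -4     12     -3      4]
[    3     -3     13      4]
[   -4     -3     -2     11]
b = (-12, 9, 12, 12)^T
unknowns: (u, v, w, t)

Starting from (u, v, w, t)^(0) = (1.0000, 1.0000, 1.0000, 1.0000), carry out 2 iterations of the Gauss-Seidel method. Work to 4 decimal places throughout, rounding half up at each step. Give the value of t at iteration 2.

Iteration 1:
  u = (-12 - (3)·1.0000 - (2)·1.0000 - (-4)·1.0000) / (10) = -1.3000
  v = (9 - (-4)·-1.3000 - (-3)·1.0000 - (4)·1.0000) / (12) = 0.2333
  w = (12 - (3)·-1.3000 - (-3)·0.2333 - (4)·1.0000) / (13) = 0.9692
  t = (12 - (-4)·-1.3000 - (-3)·0.2333 - (-2)·0.9692) / (11) = 0.8580
Iteration 2:
  u = (-12 - (3)·0.2333 - (2)·0.9692 - (-4)·0.8580) / (10) = -1.1206
  v = (9 - (-4)·-1.1206 - (-3)·0.9692 - (4)·0.8580) / (12) = 0.3328
  w = (12 - (3)·-1.1206 - (-3)·0.3328 - (4)·0.8580) / (13) = 0.9945
  t = (12 - (-4)·-1.1206 - (-3)·0.3328 - (-2)·0.9945) / (11) = 0.9550

0.9550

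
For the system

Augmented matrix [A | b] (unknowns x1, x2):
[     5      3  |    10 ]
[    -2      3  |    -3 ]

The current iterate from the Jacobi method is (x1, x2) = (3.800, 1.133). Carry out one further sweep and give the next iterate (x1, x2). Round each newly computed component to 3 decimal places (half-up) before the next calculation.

One sweep:
  x1 = (10 - (3)·1.133) / (5) = 1.320
  x2 = (-3 - (-2)·3.800) / (3) = 1.533

(1.320, 1.533)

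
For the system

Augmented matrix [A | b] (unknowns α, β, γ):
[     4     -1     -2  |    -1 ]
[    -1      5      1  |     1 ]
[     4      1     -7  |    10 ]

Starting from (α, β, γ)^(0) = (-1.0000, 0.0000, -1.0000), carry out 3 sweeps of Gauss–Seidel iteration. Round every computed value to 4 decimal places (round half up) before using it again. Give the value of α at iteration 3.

-1.1673

Iteration 1:
  α = (-1 - (-1)·0.0000 - (-2)·-1.0000) / (4) = -0.7500
  β = (1 - (-1)·-0.7500 - (1)·-1.0000) / (5) = 0.2500
  γ = (10 - (4)·-0.7500 - (1)·0.2500) / (-7) = -1.8214
Iteration 2:
  α = (-1 - (-1)·0.2500 - (-2)·-1.8214) / (4) = -1.0982
  β = (1 - (-1)·-1.0982 - (1)·-1.8214) / (5) = 0.3446
  γ = (10 - (4)·-1.0982 - (1)·0.3446) / (-7) = -2.0069
Iteration 3:
  α = (-1 - (-1)·0.3446 - (-2)·-2.0069) / (4) = -1.1673
  β = (1 - (-1)·-1.1673 - (1)·-2.0069) / (5) = 0.3679
  γ = (10 - (4)·-1.1673 - (1)·0.3679) / (-7) = -2.0430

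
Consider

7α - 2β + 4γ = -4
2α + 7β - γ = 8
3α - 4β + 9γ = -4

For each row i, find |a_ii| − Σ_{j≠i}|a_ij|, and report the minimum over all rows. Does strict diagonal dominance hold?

1

row 1: |7| − (2+4) = 1
row 2: |7| − (2+1) = 4
row 3: |9| − (3+4) = 2
minimum over rows = 1 → strictly diagonally dominant (convergence guaranteed)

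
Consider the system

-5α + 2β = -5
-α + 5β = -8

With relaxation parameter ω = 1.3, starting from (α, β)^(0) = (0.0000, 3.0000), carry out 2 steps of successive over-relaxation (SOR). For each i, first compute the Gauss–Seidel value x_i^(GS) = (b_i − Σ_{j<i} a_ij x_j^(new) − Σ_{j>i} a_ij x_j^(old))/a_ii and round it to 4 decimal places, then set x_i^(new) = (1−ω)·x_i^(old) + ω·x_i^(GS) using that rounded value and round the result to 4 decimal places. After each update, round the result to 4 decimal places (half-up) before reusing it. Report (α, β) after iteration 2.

(-0.7210, -1.5965)

Iteration 1:
  α: GS value = (-5 - (2)·3.0000) / (-5) = 2.2000;  α ← (1−ω)·0.0000 + ω·2.2000 = 2.8600
  β: GS value = (-8 - (-1)·2.8600) / (5) = -1.0280;  β ← (1−ω)·3.0000 + ω·-1.0280 = -2.2364
Iteration 2:
  α: GS value = (-5 - (2)·-2.2364) / (-5) = 0.1054;  α ← (1−ω)·2.8600 + ω·0.1054 = -0.7210
  β: GS value = (-8 - (-1)·-0.7210) / (5) = -1.7442;  β ← (1−ω)·-2.2364 + ω·-1.7442 = -1.5965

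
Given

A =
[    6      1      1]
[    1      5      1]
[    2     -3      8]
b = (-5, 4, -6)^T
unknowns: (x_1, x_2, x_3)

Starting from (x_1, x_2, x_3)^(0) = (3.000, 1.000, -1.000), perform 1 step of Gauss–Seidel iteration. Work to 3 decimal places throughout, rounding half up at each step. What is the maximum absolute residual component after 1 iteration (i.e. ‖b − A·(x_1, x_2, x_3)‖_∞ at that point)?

1.065

Iteration 1:
  x_1 = (-5 - (1)·1.000 - (1)·-1.000) / (6) = -0.833
  x_2 = (4 - (1)·-0.833 - (1)·-1.000) / (5) = 1.167
  x_3 = (-6 - (2)·-0.833 - (-3)·1.167) / (8) = -0.104
Residual b − A·x = (-1.065, -0.898, -0.001); ∞-norm = 1.065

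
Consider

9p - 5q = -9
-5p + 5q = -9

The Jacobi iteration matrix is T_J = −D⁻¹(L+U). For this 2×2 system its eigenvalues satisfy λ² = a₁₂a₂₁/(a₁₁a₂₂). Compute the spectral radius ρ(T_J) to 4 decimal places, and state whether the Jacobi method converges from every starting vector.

0.7454

a₁₂a₂₁/(a₁₁a₂₂) = (-5)·(-5) / ((9)·(5)) = 0.555556
ρ = √|0.555556| = √0.555556 = 0.7454
ρ < 1, so Jacobi converges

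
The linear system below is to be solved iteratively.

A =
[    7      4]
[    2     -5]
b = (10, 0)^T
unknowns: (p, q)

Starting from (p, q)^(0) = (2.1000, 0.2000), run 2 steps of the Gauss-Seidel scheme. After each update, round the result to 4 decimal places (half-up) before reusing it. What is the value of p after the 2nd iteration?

Iteration 1:
  p = (10 - (4)·0.2000) / (7) = 1.3143
  q = (0 - (2)·1.3143) / (-5) = 0.5257
Iteration 2:
  p = (10 - (4)·0.5257) / (7) = 1.1282
  q = (0 - (2)·1.1282) / (-5) = 0.4513

1.1282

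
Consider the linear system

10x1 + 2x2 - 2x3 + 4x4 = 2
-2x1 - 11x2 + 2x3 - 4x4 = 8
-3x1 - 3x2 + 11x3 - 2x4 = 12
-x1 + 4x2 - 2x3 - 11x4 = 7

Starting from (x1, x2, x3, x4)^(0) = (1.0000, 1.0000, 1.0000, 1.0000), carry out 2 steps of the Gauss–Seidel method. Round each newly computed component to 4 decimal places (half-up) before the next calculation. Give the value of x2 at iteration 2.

-0.3288

Iteration 1:
  x1 = (2 - (2)·1.0000 - (-2)·1.0000 - (4)·1.0000) / (10) = -0.2000
  x2 = (8 - (-2)·-0.2000 - (2)·1.0000 - (-4)·1.0000) / (-11) = -0.8727
  x3 = (12 - (-3)·-0.2000 - (-3)·-0.8727 - (-2)·1.0000) / (11) = 0.9802
  x4 = (7 - (-1)·-0.2000 - (4)·-0.8727 - (-2)·0.9802) / (-11) = -1.1137
Iteration 2:
  x1 = (2 - (2)·-0.8727 - (-2)·0.9802 - (4)·-1.1137) / (10) = 1.0161
  x2 = (8 - (-2)·1.0161 - (2)·0.9802 - (-4)·-1.1137) / (-11) = -0.3288
  x3 = (12 - (-3)·1.0161 - (-3)·-0.3288 - (-2)·-1.1137) / (11) = 1.0759
  x4 = (7 - (-1)·1.0161 - (4)·-0.3288 - (-2)·1.0759) / (-11) = -1.0439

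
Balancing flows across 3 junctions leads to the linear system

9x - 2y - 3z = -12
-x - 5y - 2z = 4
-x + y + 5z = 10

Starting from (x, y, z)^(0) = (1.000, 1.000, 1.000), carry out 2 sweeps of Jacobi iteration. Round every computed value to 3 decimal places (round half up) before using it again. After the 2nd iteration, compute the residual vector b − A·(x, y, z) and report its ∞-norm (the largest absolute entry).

0.286

Iteration 1:
  x = (-12 - (-2)·1.000 - (-3)·1.000) / (9) = -0.778
  y = (4 - (-1)·1.000 - (-2)·1.000) / (-5) = -1.400
  z = (10 - (-1)·1.000 - (1)·1.000) / (5) = 2.000
Iteration 2:
  x = (-12 - (-2)·-1.400 - (-3)·2.000) / (9) = -0.978
  y = (4 - (-1)·-0.778 - (-2)·2.000) / (-5) = -1.444
  z = (10 - (-1)·-0.778 - (1)·-1.400) / (5) = 2.124
Residual b − A·x = (0.286, 0.050, -0.154); ∞-norm = 0.286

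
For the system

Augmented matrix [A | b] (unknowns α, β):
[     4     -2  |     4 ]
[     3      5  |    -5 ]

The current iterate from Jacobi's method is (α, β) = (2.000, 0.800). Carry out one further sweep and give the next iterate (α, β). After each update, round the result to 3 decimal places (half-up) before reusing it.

One sweep:
  α = (4 - (-2)·0.800) / (4) = 1.400
  β = (-5 - (3)·2.000) / (5) = -2.200

(1.400, -2.200)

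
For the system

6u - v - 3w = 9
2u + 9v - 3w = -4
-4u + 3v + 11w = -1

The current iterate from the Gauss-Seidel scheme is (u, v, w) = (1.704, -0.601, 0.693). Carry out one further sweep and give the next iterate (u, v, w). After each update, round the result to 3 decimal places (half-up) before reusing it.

One sweep:
  u = (9 - (-1)·-0.601 - (-3)·0.693) / (6) = 1.746
  v = (-4 - (2)·1.746 - (-3)·0.693) / (9) = -0.601
  w = (-1 - (-4)·1.746 - (3)·-0.601) / (11) = 0.708

(1.746, -0.601, 0.708)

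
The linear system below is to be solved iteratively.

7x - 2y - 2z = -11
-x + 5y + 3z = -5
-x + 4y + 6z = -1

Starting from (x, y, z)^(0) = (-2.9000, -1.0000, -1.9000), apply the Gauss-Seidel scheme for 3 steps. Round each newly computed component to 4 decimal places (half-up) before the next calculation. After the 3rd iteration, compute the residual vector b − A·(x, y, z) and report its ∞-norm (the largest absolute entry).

Iteration 1:
  x = (-11 - (-2)·-1.0000 - (-2)·-1.9000) / (7) = -2.4000
  y = (-5 - (-1)·-2.4000 - (3)·-1.9000) / (5) = -0.3400
  z = (-1 - (-1)·-2.4000 - (4)·-0.3400) / (6) = -0.3400
Iteration 2:
  x = (-11 - (-2)·-0.3400 - (-2)·-0.3400) / (7) = -1.7657
  y = (-5 - (-1)·-1.7657 - (3)·-0.3400) / (5) = -1.1491
  z = (-1 - (-1)·-1.7657 - (4)·-1.1491) / (6) = 0.3051
Iteration 3:
  x = (-11 - (-2)·-1.1491 - (-2)·0.3051) / (7) = -1.8126
  y = (-5 - (-1)·-1.8126 - (3)·0.3051) / (5) = -1.5456
  z = (-1 - (-1)·-1.8126 - (4)·-1.5456) / (6) = 0.5616
Residual b − A·x = (-0.2798, -0.7694, 0.0002); ∞-norm = 0.7694

0.7694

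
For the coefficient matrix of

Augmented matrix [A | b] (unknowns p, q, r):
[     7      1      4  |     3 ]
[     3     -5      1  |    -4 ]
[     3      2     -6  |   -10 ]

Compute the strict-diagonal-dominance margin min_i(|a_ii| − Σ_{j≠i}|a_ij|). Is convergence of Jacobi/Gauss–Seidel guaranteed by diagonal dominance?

1

row 1: |7| − (1+4) = 2
row 2: |-5| − (3+1) = 1
row 3: |-6| − (3+2) = 1
minimum over rows = 1 → strictly diagonally dominant (convergence guaranteed)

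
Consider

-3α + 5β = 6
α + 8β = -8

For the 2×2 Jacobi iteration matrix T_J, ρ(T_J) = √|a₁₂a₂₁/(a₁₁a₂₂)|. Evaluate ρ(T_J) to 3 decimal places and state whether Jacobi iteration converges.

0.456

a₁₂a₂₁/(a₁₁a₂₂) = (5)·(1) / ((-3)·(8)) = -0.208333
ρ = √|-0.208333| = √0.208333 = 0.456
ρ < 1, so Jacobi converges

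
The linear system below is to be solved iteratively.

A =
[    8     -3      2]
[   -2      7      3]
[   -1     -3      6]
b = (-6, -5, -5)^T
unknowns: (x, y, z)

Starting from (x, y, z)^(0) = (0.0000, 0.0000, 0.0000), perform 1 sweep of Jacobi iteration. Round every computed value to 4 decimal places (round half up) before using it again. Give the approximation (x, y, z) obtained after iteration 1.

Iteration 1:
  x = (-6 - (-3)·0.0000 - (2)·0.0000) / (8) = -0.7500
  y = (-5 - (-2)·0.0000 - (3)·0.0000) / (7) = -0.7143
  z = (-5 - (-1)·0.0000 - (-3)·0.0000) / (6) = -0.8333

(-0.7500, -0.7143, -0.8333)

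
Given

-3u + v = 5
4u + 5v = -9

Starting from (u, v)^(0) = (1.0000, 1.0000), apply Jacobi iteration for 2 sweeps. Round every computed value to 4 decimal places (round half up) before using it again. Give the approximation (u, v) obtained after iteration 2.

(-2.5333, -0.7334)

Iteration 1:
  u = (5 - (1)·1.0000) / (-3) = -1.3333
  v = (-9 - (4)·1.0000) / (5) = -2.6000
Iteration 2:
  u = (5 - (1)·-2.6000) / (-3) = -2.5333
  v = (-9 - (4)·-1.3333) / (5) = -0.7334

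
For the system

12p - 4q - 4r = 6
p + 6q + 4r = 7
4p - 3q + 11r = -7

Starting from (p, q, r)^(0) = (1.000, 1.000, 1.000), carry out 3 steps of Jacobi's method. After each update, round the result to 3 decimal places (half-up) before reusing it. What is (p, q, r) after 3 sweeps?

(0.662, 1.752, -0.373)

Iteration 1:
  p = (6 - (-4)·1.000 - (-4)·1.000) / (12) = 1.167
  q = (7 - (1)·1.000 - (4)·1.000) / (6) = 0.333
  r = (-7 - (4)·1.000 - (-3)·1.000) / (11) = -0.727
Iteration 2:
  p = (6 - (-4)·0.333 - (-4)·-0.727) / (12) = 0.369
  q = (7 - (1)·1.167 - (4)·-0.727) / (6) = 1.457
  r = (-7 - (4)·1.167 - (-3)·0.333) / (11) = -0.970
Iteration 3:
  p = (6 - (-4)·1.457 - (-4)·-0.970) / (12) = 0.662
  q = (7 - (1)·0.369 - (4)·-0.970) / (6) = 1.752
  r = (-7 - (4)·0.369 - (-3)·1.457) / (11) = -0.373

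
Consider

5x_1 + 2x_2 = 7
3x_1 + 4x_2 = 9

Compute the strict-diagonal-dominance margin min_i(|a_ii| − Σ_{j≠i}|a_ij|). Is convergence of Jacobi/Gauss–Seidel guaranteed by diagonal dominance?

1

row 1: |5| − (2) = 3
row 2: |4| − (3) = 1
minimum over rows = 1 → strictly diagonally dominant (convergence guaranteed)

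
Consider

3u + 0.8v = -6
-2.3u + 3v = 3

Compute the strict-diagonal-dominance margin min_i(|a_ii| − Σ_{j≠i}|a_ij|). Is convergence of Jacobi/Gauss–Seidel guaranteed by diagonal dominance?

0.7

row 1: |3| − (0.8) = 2.2
row 2: |3| − (2.3) = 0.7
minimum over rows = 0.7 → strictly diagonally dominant (convergence guaranteed)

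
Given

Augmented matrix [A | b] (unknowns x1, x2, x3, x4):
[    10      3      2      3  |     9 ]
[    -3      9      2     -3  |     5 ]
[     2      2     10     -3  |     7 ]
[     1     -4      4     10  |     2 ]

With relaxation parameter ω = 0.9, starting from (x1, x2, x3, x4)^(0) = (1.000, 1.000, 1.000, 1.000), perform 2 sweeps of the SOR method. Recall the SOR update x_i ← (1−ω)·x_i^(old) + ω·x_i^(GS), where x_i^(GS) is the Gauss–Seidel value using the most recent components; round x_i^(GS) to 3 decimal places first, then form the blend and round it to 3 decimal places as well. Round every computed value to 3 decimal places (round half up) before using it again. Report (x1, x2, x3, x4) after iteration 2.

(0.411, 0.604, 0.594, 0.170)

Iteration 1:
  x1: GS value = (9 - (3)·1.000 - (2)·1.000 - (3)·1.000) / (10) = 0.100;  x1 ← (1−ω)·1.000 + ω·0.100 = 0.190
  x2: GS value = (5 - (-3)·0.190 - (2)·1.000 - (-3)·1.000) / (9) = 0.730;  x2 ← (1−ω)·1.000 + ω·0.730 = 0.757
  x3: GS value = (7 - (2)·0.190 - (2)·0.757 - (-3)·1.000) / (10) = 0.811;  x3 ← (1−ω)·1.000 + ω·0.811 = 0.830
  x4: GS value = (2 - (1)·0.190 - (-4)·0.757 - (4)·0.830) / (10) = 0.152;  x4 ← (1−ω)·1.000 + ω·0.152 = 0.237
Iteration 2:
  x1: GS value = (9 - (3)·0.757 - (2)·0.830 - (3)·0.237) / (10) = 0.436;  x1 ← (1−ω)·0.190 + ω·0.436 = 0.411
  x2: GS value = (5 - (-3)·0.411 - (2)·0.830 - (-3)·0.237) / (9) = 0.587;  x2 ← (1−ω)·0.757 + ω·0.587 = 0.604
  x3: GS value = (7 - (2)·0.411 - (2)·0.604 - (-3)·0.237) / (10) = 0.568;  x3 ← (1−ω)·0.830 + ω·0.568 = 0.594
  x4: GS value = (2 - (1)·0.411 - (-4)·0.604 - (4)·0.594) / (10) = 0.163;  x4 ← (1−ω)·0.237 + ω·0.163 = 0.170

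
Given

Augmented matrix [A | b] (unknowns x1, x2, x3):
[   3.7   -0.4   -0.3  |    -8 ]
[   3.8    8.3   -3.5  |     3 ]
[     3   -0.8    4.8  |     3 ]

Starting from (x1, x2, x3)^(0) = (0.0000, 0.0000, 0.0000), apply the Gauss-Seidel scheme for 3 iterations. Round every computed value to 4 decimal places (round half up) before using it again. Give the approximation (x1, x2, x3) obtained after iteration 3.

(-1.7592, 2.0645, 2.0686)

Iteration 1:
  x1 = (-8 - (-0.4)·0.0000 - (-0.3)·0.0000) / (3.7) = -2.1622
  x2 = (3 - (3.8)·-2.1622 - (-3.5)·0.0000) / (8.3) = 1.3514
  x3 = (3 - (3)·-2.1622 - (-0.8)·1.3514) / (4.8) = 2.2016
Iteration 2:
  x1 = (-8 - (-0.4)·1.3514 - (-0.3)·2.2016) / (3.7) = -1.8376
  x2 = (3 - (3.8)·-1.8376 - (-3.5)·2.2016) / (8.3) = 2.1311
  x3 = (3 - (3)·-1.8376 - (-0.8)·2.1311) / (4.8) = 2.1287
Iteration 3:
  x1 = (-8 - (-0.4)·2.1311 - (-0.3)·2.1287) / (3.7) = -1.7592
  x2 = (3 - (3.8)·-1.7592 - (-3.5)·2.1287) / (8.3) = 2.0645
  x3 = (3 - (3)·-1.7592 - (-0.8)·2.0645) / (4.8) = 2.0686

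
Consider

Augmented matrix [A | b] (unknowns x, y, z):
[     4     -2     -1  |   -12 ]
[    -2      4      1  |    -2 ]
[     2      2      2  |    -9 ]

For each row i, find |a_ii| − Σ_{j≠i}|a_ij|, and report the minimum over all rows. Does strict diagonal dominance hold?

row 1: |4| − (2+1) = 1
row 2: |4| − (2+1) = 1
row 3: |2| − (2+2) = -2
minimum over rows = -2 → not strictly diagonally dominant

-2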